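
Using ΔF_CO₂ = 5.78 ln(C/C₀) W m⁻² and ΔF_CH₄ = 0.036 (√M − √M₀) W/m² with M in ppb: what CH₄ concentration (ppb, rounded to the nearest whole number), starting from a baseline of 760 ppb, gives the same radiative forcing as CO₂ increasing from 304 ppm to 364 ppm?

M ≈ 3191 ppb

CO₂ forcing: 5.78 × ln(364/304) = 5.78 × 0.180126 = 1.04113 W/m².
Set 0.036(√M − √760) = 1.04113: √M = 1.04113/0.036 + √760 = 28.9203 + 27.5681 = 56.4884.
M = (56.4884)² = 3190.94 ppb.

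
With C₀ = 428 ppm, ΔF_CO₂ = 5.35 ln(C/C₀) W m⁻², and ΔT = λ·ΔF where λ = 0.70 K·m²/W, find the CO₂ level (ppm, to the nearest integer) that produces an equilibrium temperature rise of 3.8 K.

C ≈ 1181 ppm

Required forcing: ΔF = ΔT/λ = 3.8/0.70 = 5.4286 W/m².
Then ln(C/428) = ΔF/5.35 = 5.4286/5.35 = 1.01469.
So C = 428 × e^1.01469 = 428 × 2.75851 = 1180.64 ppm.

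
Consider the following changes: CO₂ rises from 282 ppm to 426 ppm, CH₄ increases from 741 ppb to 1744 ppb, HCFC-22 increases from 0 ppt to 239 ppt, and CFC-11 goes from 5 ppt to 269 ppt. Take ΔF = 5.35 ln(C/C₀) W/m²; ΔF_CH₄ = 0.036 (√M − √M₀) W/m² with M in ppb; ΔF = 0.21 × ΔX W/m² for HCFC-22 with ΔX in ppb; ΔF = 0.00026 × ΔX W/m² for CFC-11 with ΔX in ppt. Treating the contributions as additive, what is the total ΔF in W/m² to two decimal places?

CO₂: 5.35 × ln(426/282) = 5.35 × ln(1.51064) = 5.35 × 0.41253 = 2.2070 W/m².
CH₄: 0.036 × (√1744 − √741) = 0.036 × (41.7612 − 27.2213) = 0.036 × 14.5399 = 0.5234 W/m².
HCFC-22: Δ = 239 − 0 = 239 ppt = 0.239 ppb; ΔF = 0.21 × 0.239 = 0.0502 W/m².
CFC-11: ΔF = 0.00026 × (269 − 5) = 0.00026 × 264 = 0.0686 W/m².
Total ΔF = 2.2070 + 0.5234 + 0.0502 + 0.0686 = 2.8492 W/m².

ΔF = 2.85 W/m²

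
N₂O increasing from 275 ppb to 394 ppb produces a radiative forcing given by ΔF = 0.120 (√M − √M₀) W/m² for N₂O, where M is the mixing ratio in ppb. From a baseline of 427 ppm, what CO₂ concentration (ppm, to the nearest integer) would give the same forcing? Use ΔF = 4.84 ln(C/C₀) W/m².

N₂O forcing: 0.120 × (√394 − √275) = 0.120 × (19.8494 − 16.5831) = 0.120 × 3.2663 = 0.39196 W/m².
Set 4.84 ln(C/427) = 0.39196: ln(C/427) = 0.39196/4.84 = 0.08098, so C = 427 × e^0.08098 = 427 × 1.08435 = 463.02 ppm.

C ≈ 463 ppm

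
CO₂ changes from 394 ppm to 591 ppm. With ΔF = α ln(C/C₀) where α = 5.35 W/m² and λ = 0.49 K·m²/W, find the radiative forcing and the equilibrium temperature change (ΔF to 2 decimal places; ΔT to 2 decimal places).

ΔF = 2.17 W/m²; ΔT = 1.06 K

CO₂: 5.35 × ln(591/394) = 5.35 × ln(1.50000) = 5.35 × 0.40547 = 2.1693 W/m².
ΔT = λ ΔF = 0.49 × 2.17 = 1.0633 K.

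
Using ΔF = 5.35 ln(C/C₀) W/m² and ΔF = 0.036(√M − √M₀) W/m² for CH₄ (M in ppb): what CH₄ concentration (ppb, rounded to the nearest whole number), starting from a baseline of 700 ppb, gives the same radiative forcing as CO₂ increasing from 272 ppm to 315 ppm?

M ≈ 2330 ppb

CO₂ forcing: 5.35 × ln(315/272) = 5.35 × 0.146771 = 0.78522 W/m².
Set 0.036(√M − √700) = 0.78522: √M = 0.78522/0.036 + √700 = 21.8117 + 26.4575 = 48.2692.
M = (48.2692)² = 2329.92 ppb.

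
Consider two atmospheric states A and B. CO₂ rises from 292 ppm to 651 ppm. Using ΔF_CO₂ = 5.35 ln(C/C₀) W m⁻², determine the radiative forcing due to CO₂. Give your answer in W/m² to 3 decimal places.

ΔF = 4.289 W/m²

CO₂: 5.35 × ln(651/292) = 5.35 × ln(2.22945) = 5.35 × 0.80175 = 4.2894 W/m².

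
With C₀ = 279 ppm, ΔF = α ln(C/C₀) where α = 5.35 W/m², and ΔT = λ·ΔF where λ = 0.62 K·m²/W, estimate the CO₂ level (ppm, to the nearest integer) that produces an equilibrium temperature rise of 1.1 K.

Required forcing: ΔF = ΔT/λ = 1.1/0.62 = 1.7742 W/m².
Then ln(C/279) = ΔF/5.35 = 1.7742/5.35 = 0.33163.
So C = 279 × e^0.33163 = 279 × 1.39324 = 388.71 ppm.

C ≈ 389 ppm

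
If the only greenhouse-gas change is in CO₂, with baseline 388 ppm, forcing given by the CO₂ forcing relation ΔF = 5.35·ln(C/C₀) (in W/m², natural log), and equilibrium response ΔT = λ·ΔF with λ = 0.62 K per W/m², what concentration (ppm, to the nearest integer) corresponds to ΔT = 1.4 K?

Required forcing: ΔF = ΔT/λ = 1.4/0.62 = 2.2581 W/m².
Then ln(C/388) = ΔF/5.35 = 2.2581/5.35 = 0.42207.
So C = 388 × e^0.42207 = 388 × 1.52512 = 591.75 ppm.

C ≈ 592 ppm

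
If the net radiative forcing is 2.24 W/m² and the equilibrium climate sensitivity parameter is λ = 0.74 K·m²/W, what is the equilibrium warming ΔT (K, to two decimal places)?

ΔT = 1.66 K

ΔT = λ ΔF = 0.74 × 2.24 = 1.6576 K.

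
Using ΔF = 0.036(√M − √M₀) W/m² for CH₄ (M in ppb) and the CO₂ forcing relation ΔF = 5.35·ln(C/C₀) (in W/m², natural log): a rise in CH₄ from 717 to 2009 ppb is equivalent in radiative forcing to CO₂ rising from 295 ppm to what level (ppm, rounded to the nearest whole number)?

C ≈ 333 ppm

CH₄ forcing: 0.036 × (√2009 − √717) = 0.036 × (44.8219 − 26.7769) = 0.036 × 18.0450 = 0.64962 W/m².
Set 5.35 ln(C/295) = 0.64962: ln(C/295) = 0.64962/5.35 = 0.12142, so C = 295 × e^0.12142 = 295 × 1.12910 = 333.08 ppm.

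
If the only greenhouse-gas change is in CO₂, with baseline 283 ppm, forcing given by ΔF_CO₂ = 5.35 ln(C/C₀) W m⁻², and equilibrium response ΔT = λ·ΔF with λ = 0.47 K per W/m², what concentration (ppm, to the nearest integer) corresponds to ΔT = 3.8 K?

C ≈ 1283 ppm

Required forcing: ΔF = ΔT/λ = 3.8/0.47 = 8.0851 W/m².
Then ln(C/283) = ΔF/5.35 = 8.0851/5.35 = 1.51123.
So C = 283 × e^1.51123 = 283 × 4.53230 = 1282.64 ppm.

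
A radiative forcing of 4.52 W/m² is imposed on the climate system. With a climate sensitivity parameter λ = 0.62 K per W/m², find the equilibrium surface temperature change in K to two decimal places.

ΔT = λ ΔF = 0.62 × 4.52 = 2.8024 K.

ΔT = 2.80 K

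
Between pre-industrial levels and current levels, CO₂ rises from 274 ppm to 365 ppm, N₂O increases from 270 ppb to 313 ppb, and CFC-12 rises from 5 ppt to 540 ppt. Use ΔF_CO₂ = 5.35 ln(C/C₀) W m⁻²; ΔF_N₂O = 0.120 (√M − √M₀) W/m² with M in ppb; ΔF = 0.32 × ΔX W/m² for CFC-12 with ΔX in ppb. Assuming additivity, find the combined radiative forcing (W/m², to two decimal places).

CO₂: 5.35 × ln(365/274) = 5.35 × ln(1.33212) = 5.35 × 0.28677 = 1.5342 W/m².
N₂O: 0.120 × (√313 − √270) = 0.120 × (17.6918 − 16.4317) = 0.120 × 1.2601 = 0.1512 W/m².
CFC-12: Δ = 540 − 5 = 535 ppt = 0.535 ppb; ΔF = 0.32 × 0.535 = 0.1712 W/m².
Total ΔF = 1.5342 + 0.1512 + 0.1712 = 1.8566 W/m².

ΔF = 1.86 W/m²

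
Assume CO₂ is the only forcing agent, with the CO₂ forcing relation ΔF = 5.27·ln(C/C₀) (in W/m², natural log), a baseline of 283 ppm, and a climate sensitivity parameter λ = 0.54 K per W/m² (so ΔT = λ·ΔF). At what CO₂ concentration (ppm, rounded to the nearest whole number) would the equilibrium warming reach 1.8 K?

Required forcing: ΔF = ΔT/λ = 1.8/0.54 = 3.3333 W/m².
Then ln(C/283) = ΔF/5.27 = 3.3333/5.27 = 0.63250.
So C = 283 × e^0.63250 = 283 × 1.88231 = 532.69 ppm.

C ≈ 533 ppm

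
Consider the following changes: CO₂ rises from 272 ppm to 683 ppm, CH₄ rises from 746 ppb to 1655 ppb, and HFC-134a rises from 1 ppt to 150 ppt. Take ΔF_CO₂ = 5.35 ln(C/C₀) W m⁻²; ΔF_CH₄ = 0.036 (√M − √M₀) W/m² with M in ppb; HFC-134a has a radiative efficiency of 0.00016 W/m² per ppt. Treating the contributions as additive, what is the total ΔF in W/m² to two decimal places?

ΔF = 5.43 W/m²

CO₂: 5.35 × ln(683/272) = 5.35 × ln(2.51103) = 5.35 × 0.92069 = 4.9257 W/m².
CH₄: 0.036 × (√1655 − √746) = 0.036 × (40.6817 − 27.3130) = 0.036 × 13.3687 = 0.4813 W/m².
HFC-134a: ΔF = 0.00016 × (150 − 1) = 0.00016 × 149 = 0.0238 W/m².
Total ΔF = 4.9257 + 0.4813 + 0.0238 = 5.4308 W/m².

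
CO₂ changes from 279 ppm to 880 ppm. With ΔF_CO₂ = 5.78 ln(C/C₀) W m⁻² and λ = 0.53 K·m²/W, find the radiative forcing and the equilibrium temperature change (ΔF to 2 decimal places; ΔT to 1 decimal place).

CO₂: 5.78 × ln(880/279) = 5.78 × ln(3.15412) = 5.78 × 1.14871 = 6.6395 W/m².
ΔT = λ ΔF = 0.53 × 6.64 = 3.5192 K.

ΔF = 6.64 W/m²; ΔT = 3.5 K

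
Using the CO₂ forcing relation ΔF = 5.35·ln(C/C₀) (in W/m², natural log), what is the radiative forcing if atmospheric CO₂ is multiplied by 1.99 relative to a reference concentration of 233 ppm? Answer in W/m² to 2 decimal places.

Because the forcing depends only on the ratio C/C₀, the initial concentration does not enter.
ΔF = 5.35 × ln(1.99) = 5.35 × 0.68813 = 3.6815 W/m².

ΔF = 3.68 W/m²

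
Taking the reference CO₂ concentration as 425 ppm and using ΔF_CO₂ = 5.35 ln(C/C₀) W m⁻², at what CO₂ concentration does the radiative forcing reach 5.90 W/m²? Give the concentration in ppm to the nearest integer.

Set 5.35 ln(C/425) = 5.90, so ln(C/425) = 5.90/5.35 = 1.10280.
Then C/425 = e^1.10280 = 3.01259, giving C = 425 × 3.01259 = 1280.35 ppm.

C ≈ 1280 ppm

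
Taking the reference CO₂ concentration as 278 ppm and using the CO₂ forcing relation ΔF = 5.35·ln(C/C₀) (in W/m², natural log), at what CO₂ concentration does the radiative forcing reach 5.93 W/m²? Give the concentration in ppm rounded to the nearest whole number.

C ≈ 842 ppm

Set 5.35 ln(C/278) = 5.93, so ln(C/278) = 5.93/5.35 = 1.10841.
Then C/278 = e^1.10841 = 3.02954, giving C = 278 × 3.02954 = 842.21 ppm.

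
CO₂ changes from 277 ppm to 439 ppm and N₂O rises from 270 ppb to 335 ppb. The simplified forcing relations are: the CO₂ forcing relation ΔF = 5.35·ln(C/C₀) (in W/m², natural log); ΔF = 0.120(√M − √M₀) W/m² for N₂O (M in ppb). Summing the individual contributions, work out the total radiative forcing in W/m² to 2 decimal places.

ΔF = 2.69 W/m²

CO₂: 5.35 × ln(439/277) = 5.35 × ln(1.58484) = 5.35 × 0.46048 = 2.4636 W/m².
N₂O: 0.120 × (√335 − √270) = 0.120 × (18.3030 − 16.4317) = 0.120 × 1.8713 = 0.2246 W/m².
Total ΔF = 2.4636 + 0.2246 = 2.6882 W/m².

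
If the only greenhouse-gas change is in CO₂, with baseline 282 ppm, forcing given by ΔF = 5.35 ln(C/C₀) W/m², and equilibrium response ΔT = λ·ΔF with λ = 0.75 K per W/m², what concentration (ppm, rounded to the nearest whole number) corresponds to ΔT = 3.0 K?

C ≈ 596 ppm

Required forcing: ΔF = ΔT/λ = 3.0/0.75 = 4.0000 W/m².
Then ln(C/282) = ΔF/5.35 = 4.0000/5.35 = 0.74766.
So C = 282 × e^0.74766 = 282 × 2.11205 = 595.60 ppm.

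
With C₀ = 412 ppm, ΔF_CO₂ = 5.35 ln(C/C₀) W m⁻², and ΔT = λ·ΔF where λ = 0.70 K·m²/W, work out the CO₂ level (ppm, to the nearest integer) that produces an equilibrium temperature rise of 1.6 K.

Required forcing: ΔF = ΔT/λ = 1.6/0.70 = 2.2857 W/m².
Then ln(C/412) = ΔF/5.35 = 2.2857/5.35 = 0.42723.
So C = 412 × e^0.42723 = 412 × 1.53301 = 631.60 ppm.

C ≈ 632 ppm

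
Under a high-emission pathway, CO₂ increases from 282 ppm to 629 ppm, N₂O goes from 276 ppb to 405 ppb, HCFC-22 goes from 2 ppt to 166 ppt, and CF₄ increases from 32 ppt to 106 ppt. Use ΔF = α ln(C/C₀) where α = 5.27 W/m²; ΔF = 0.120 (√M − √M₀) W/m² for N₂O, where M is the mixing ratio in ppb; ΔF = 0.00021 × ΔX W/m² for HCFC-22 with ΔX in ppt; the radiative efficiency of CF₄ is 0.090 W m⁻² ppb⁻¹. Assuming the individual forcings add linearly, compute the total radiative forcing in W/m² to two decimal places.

CO₂: 5.27 × ln(629/282) = 5.27 × ln(2.23050) = 5.27 × 0.80223 = 4.2278 W/m².
N₂O: 0.120 × (√405 − √276) = 0.120 × (20.1246 − 16.6132) = 0.120 × 3.5114 = 0.4214 W/m².
HCFC-22: ΔF = 0.00021 × (166 − 2) = 0.00021 × 164 = 0.0344 W/m².
CF₄: Δ = 106 − 32 = 74 ppt = 0.074 ppb; ΔF = 0.090 × 0.074 = 0.0067 W/m².
Total ΔF = 4.2278 + 0.4214 + 0.0344 + 0.0067 = 4.6903 W/m².

ΔF = 4.69 W/m²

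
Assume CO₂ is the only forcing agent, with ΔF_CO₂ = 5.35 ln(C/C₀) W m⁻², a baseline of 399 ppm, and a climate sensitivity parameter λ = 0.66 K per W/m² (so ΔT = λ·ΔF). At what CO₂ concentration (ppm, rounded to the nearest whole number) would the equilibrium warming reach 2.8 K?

Required forcing: ΔF = ΔT/λ = 2.8/0.66 = 4.2424 W/m².
Then ln(C/399) = ΔF/5.35 = 4.2424/5.35 = 0.79297.
So C = 399 × e^0.79297 = 399 × 2.20995 = 881.77 ppm.

C ≈ 882 ppm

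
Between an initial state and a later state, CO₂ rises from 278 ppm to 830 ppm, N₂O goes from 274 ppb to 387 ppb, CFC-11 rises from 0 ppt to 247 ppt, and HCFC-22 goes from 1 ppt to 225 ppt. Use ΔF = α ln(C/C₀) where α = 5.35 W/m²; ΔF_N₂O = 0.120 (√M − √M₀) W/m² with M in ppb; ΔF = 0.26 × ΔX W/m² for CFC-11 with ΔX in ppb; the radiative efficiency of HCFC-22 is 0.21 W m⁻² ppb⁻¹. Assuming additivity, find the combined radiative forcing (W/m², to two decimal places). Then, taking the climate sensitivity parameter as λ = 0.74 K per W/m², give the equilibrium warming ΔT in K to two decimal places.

ΔF = 6.34 W/m²; ΔT = 4.69 K

CO₂: 5.35 × ln(830/278) = 5.35 × ln(2.98561) = 5.35 × 1.09380 = 5.8518 W/m².
N₂O: 0.120 × (√387 − √274) = 0.120 × (19.6723 − 16.5529) = 0.120 × 3.1194 = 0.3743 W/m².
CFC-11: Δ = 247 − 0 = 247 ppt = 0.247 ppb; ΔF = 0.26 × 0.247 = 0.0642 W/m².
HCFC-22: Δ = 225 − 1 = 224 ppt = 0.224 ppb; ΔF = 0.21 × 0.224 = 0.0470 W/m².
Total ΔF = 5.8518 + 0.3743 + 0.0642 + 0.0470 = 6.3373 W/m².
ΔT = λ ΔF = 0.74 × 6.34 = 4.6916 K.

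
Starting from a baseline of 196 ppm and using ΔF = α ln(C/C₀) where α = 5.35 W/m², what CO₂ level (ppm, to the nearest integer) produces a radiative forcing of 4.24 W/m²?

Set 5.35 ln(C/196) = 4.24, so ln(C/196) = 4.24/5.35 = 0.79252.
Then C/196 = e^0.79252 = 2.20896, giving C = 196 × 2.20896 = 432.96 ppm.

C ≈ 433 ppm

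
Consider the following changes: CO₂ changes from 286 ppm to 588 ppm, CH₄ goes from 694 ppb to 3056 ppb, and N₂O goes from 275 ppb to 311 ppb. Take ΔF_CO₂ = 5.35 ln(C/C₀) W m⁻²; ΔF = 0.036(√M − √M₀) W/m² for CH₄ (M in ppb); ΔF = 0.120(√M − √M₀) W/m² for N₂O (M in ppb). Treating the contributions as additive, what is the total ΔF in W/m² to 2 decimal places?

ΔF = 5.02 W/m²

CO₂: 5.35 × ln(588/286) = 5.35 × ln(2.05594) = 5.35 × 0.72073 = 3.8559 W/m².
CH₄: 0.036 × (√3056 − √694) = 0.036 × (55.2811 − 26.3439) = 0.036 × 28.9372 = 1.0417 W/m².
N₂O: 0.120 × (√311 − √275) = 0.120 × (17.6352 − 16.5831) = 0.120 × 1.0521 = 0.1263 W/m².
Total ΔF = 3.8559 + 1.0417 + 0.1263 = 5.0239 W/m².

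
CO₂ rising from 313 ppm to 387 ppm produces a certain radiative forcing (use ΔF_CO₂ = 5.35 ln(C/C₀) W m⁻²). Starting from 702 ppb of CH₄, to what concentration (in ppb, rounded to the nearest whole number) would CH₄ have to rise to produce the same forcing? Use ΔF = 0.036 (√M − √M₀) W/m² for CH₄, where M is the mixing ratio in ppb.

M ≈ 3368 ppb

CO₂ forcing: 5.35 × ln(387/313) = 5.35 × 0.212222 = 1.13539 W/m².
Set 0.036(√M − √702) = 1.13539: √M = 1.13539/0.036 + √702 = 31.5386 + 26.4953 = 58.0339.
M = (58.0339)² = 3367.93 ppb.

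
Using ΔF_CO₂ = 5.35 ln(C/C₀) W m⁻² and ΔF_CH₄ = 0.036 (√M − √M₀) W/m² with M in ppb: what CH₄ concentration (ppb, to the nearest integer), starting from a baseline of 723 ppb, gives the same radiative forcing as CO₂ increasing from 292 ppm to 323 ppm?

M ≈ 1754 ppb

CO₂ forcing: 5.35 × ln(323/292) = 5.35 × 0.100899 = 0.53981 W/m².
Set 0.036(√M − √723) = 0.53981: √M = 0.53981/0.036 + √723 = 14.9947 + 26.8887 = 41.8834.
M = (41.8834)² = 1754.22 ppb.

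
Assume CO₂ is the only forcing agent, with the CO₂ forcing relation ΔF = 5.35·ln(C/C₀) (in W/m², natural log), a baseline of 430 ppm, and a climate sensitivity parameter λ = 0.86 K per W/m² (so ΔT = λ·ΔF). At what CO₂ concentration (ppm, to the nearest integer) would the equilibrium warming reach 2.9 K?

Required forcing: ΔF = ΔT/λ = 2.9/0.86 = 3.3721 W/m².
Then ln(C/430) = ΔF/5.35 = 3.3721/5.35 = 0.63030.
So C = 430 × e^0.63030 = 430 × 1.87817 = 807.61 ppm.

C ≈ 808 ppm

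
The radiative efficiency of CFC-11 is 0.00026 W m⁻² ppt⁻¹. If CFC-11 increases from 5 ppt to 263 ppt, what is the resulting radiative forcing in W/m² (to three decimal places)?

CFC-11: ΔF = 0.00026 × (263 − 5) = 0.00026 × 258 = 0.0671 W/m².

ΔF = 0.067 W/m²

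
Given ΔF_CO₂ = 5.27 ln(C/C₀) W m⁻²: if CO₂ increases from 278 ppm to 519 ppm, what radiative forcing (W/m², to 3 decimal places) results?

CO₂ absorption bands are partially saturated, so forcing scales with the logarithm of the concentration ratio.
CO₂: 5.27 × ln(519/278) = 5.27 × ln(1.86691) = 5.27 × 0.62428 = 3.2900 W/m².

ΔF = 3.290 W/m²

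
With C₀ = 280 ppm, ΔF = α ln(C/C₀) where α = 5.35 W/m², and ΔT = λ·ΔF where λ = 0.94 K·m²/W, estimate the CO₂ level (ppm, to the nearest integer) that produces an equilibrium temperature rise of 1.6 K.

C ≈ 385 ppm

Required forcing: ΔF = ΔT/λ = 1.6/0.94 = 1.7021 W/m².
Then ln(C/280) = ΔF/5.35 = 1.7021/5.35 = 0.31815.
So C = 280 × e^0.31815 = 280 × 1.37458 = 384.88 ppm.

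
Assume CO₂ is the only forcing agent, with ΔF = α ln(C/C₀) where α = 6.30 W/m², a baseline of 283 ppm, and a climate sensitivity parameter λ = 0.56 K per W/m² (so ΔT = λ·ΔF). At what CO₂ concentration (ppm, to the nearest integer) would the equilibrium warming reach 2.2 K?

C ≈ 528 ppm

Required forcing: ΔF = ΔT/λ = 2.2/0.56 = 3.9286 W/m².
Then ln(C/283) = ΔF/6.30 = 3.9286/6.30 = 0.62359.
So C = 283 × e^0.62359 = 283 × 1.86561 = 527.97 ppm.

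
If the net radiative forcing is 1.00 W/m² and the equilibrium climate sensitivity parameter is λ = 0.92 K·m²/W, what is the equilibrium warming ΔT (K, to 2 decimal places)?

ΔT = 0.92 K

ΔT = λ ΔF = 0.92 × 1.00 = 0.9200 K.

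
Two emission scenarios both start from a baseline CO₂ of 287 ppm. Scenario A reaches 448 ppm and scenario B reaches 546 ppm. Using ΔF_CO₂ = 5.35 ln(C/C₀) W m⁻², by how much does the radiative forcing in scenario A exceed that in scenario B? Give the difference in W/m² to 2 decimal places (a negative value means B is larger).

ΔF_A − ΔF_B = -1.06 W/m²

ΔF_A = 5.35 ln(448/287) = 5.35 × 0.44531 = 2.3824 W/m².
ΔF_B = 5.35 ln(546/287) = 5.35 × 0.64314 = 3.4408 W/m².
Difference: 2.3824 − 3.4408 = -1.0584 W/m².
(Equivalently, ΔF_A − ΔF_B = 5.35 ln(448/546) = 5.35 × -0.19783 = -1.0584 W/m².)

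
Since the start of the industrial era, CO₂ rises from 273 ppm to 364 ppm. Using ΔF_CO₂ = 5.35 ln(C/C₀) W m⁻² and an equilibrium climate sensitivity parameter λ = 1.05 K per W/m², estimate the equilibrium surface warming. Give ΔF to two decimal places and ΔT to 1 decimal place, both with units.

ΔF = 1.54 W/m²; ΔT = 1.6 K

CO₂: 5.35 × ln(364/273) = 5.35 × ln(1.33333) = 5.35 × 0.28768 = 1.5391 W/m².
ΔT = λ ΔF = 1.05 × 1.54 = 1.6170 K.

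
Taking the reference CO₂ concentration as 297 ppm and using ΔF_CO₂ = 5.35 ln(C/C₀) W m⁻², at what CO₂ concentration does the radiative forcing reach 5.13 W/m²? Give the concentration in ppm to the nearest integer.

C ≈ 775 ppm

Set 5.35 ln(C/297) = 5.13, so ln(C/297) = 5.13/5.35 = 0.95888.
Then C/297 = e^0.95888 = 2.60877, giving C = 297 × 2.60877 = 774.80 ppm.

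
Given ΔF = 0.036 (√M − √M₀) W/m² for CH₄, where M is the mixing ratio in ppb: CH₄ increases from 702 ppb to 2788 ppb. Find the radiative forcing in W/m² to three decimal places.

ΔF = 0.947 W/m²

CH₄: 0.036 × (√2788 − √702) = 0.036 × (52.8015 − 26.4953) = 0.036 × 26.3062 = 0.9470 W/m².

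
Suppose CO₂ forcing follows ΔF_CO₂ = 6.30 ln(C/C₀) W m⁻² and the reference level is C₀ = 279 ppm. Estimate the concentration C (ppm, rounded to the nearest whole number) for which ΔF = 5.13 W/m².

C ≈ 630 ppm

Set 6.30 ln(C/279) = 5.13, so ln(C/279) = 5.13/6.30 = 0.81429.
Then C/279 = e^0.81429 = 2.25757, giving C = 279 × 2.25757 = 629.86 ppm.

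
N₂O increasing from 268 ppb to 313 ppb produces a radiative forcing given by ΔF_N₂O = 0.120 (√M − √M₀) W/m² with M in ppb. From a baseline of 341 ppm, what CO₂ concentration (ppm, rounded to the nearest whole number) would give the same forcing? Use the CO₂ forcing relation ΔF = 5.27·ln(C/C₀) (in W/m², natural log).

C ≈ 351 ppm

N₂O forcing: 0.120 × (√313 − √268) = 0.120 × (17.6918 − 16.3707) = 0.120 × 1.3211 = 0.15853 W/m².
Set 5.27 ln(C/341) = 0.15853: ln(C/341) = 0.15853/5.27 = 0.03008, so C = 341 × e^0.03008 = 341 × 1.03054 = 351.41 ppm.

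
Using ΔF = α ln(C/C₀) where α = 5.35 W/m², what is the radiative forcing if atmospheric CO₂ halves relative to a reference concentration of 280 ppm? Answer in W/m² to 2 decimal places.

Because the forcing depends only on the ratio C/C₀, the initial concentration does not enter.
ΔF = 5.35 × ln(0.5) = 5.35 × -0.69315 = -3.7084 W/m².

ΔF = -3.71 W/m²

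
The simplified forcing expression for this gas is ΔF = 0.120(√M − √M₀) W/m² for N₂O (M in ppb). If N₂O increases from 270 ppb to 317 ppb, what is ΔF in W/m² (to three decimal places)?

N₂O: 0.120 × (√317 − √270) = 0.120 × (17.8045 − 16.4317) = 0.120 × 1.3728 = 0.1647 W/m².

ΔF = 0.165 W/m²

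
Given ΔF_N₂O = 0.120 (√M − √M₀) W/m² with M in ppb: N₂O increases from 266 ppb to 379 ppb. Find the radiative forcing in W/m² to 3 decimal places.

N₂O: 0.120 × (√379 − √266) = 0.120 × (19.4679 − 16.3095) = 0.120 × 3.1584 = 0.3790 W/m².

ΔF = 0.379 W/m²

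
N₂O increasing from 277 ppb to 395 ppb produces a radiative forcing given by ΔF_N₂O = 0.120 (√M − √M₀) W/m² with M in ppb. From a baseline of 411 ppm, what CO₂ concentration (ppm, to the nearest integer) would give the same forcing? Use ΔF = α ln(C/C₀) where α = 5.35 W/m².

N₂O forcing: 0.120 × (√395 − √277) = 0.120 × (19.8746 − 16.6433) = 0.120 × 3.2313 = 0.38776 W/m².
Set 5.35 ln(C/411) = 0.38776: ln(C/411) = 0.38776/5.35 = 0.07248, so C = 411 × e^0.07248 = 411 × 1.07517 = 441.89 ppm.

C ≈ 442 ppm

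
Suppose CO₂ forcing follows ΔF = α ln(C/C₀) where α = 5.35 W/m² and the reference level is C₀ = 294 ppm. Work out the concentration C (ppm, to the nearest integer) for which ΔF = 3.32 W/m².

C ≈ 547 ppm

Set 5.35 ln(C/294) = 3.32, so ln(C/294) = 3.32/5.35 = 0.62056.
Then C/294 = e^0.62056 = 1.85997, giving C = 294 × 1.85997 = 546.83 ppm.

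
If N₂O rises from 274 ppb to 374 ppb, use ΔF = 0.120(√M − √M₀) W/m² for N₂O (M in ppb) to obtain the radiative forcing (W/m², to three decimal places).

ΔF = 0.334 W/m²

N₂O: 0.120 × (√374 − √274) = 0.120 × (19.3391 − 16.5529) = 0.120 × 2.7862 = 0.3343 W/m².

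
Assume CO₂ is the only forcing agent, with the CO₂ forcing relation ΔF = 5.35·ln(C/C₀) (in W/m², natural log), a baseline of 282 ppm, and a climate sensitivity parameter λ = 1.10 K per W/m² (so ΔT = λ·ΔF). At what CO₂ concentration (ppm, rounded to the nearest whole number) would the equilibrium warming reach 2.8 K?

C ≈ 454 ppm

Required forcing: ΔF = ΔT/λ = 2.8/1.10 = 2.5455 W/m².
Then ln(C/282) = ΔF/5.35 = 2.5455/5.35 = 0.47579.
So C = 282 × e^0.47579 = 282 × 1.60929 = 453.82 ppm.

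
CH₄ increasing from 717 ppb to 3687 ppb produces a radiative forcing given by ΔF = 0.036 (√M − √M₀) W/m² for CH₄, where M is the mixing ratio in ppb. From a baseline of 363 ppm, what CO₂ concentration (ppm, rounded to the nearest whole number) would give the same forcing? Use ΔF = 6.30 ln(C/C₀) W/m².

CH₄ forcing: 0.036 × (√3687 − √717) = 0.036 × (60.7207 − 26.7769) = 0.036 × 33.9438 = 1.22198 W/m².
Set 6.30 ln(C/363) = 1.22198: ln(C/363) = 1.22198/6.30 = 0.19397, so C = 363 × e^0.19397 = 363 × 1.21406 = 440.70 ppm.

C ≈ 441 ppm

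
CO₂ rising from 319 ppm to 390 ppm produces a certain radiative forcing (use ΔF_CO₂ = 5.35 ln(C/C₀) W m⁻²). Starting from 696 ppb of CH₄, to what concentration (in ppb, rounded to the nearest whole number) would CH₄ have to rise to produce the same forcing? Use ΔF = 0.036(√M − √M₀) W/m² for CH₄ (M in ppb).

CO₂ forcing: 5.35 × ln(390/319) = 5.35 × 0.200956 = 1.07511 W/m².
Set 0.036(√M − √696) = 1.07511: √M = 1.07511/0.036 + √696 = 29.8642 + 26.3818 = 56.2460.
M = (56.2460)² = 3163.61 ppb.

M ≈ 3164 ppb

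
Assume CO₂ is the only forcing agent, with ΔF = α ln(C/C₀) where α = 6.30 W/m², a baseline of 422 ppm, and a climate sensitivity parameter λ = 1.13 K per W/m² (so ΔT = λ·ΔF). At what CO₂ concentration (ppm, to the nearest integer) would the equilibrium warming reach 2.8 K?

C ≈ 625 ppm

Required forcing: ΔF = ΔT/λ = 2.8/1.13 = 2.4779 W/m².
Then ln(C/422) = ΔF/6.30 = 2.4779/6.30 = 0.39332.
So C = 422 × e^0.39332 = 422 × 1.48189 = 625.36 ppm.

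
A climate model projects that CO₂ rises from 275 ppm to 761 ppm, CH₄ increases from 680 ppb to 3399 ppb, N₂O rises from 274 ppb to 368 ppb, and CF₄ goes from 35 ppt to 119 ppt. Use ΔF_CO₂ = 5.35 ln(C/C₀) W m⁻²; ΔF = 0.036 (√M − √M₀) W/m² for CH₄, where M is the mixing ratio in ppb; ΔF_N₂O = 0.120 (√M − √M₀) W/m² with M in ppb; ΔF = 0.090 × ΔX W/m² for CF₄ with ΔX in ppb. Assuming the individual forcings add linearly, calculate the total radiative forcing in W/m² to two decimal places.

ΔF = 6.93 W/m²

CO₂: 5.35 × ln(761/275) = 5.35 × ln(2.76727) = 5.35 × 1.01786 = 5.4456 W/m².
CH₄: 0.036 × (√3399 − √680) = 0.036 × (58.3009 − 26.0768) = 0.036 × 32.2241 = 1.1601 W/m².
N₂O: 0.120 × (√368 − √274) = 0.120 × (19.1833 − 16.5529) = 0.120 × 2.6304 = 0.3156 W/m².
CF₄: Δ = 119 − 35 = 84 ppt = 0.084 ppb; ΔF = 0.090 × 0.084 = 0.0076 W/m².
Total ΔF = 5.4456 + 1.1601 + 0.3156 + 0.0076 = 6.9289 W/m².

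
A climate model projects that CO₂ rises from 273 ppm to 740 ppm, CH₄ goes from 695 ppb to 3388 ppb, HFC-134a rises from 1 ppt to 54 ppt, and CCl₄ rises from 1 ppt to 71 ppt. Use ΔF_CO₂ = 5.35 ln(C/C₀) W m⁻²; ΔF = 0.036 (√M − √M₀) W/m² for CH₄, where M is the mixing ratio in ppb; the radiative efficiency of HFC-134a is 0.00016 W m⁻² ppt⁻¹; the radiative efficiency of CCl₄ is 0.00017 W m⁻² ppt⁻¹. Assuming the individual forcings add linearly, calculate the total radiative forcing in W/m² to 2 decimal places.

CO₂: 5.35 × ln(740/273) = 5.35 × ln(2.71062) = 5.35 × 0.99718 = 5.3349 W/m².
CH₄: 0.036 × (√3388 − √695) = 0.036 × (58.2065 − 26.3629) = 0.036 × 31.8436 = 1.1464 W/m².
HFC-134a: ΔF = 0.00016 × (54 − 1) = 0.00016 × 53 = 0.0085 W/m².
CCl₄: ΔF = 0.00017 × (71 − 1) = 0.00017 × 70 = 0.0119 W/m².
Total ΔF = 5.3349 + 1.1464 + 0.0085 + 0.0119 = 6.5017 W/m².

ΔF = 6.50 W/m²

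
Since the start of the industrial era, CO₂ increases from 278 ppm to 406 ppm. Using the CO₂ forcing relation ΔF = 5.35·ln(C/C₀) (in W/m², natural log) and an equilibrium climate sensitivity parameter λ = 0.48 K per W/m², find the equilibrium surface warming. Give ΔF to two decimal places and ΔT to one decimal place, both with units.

ΔF = 2.03 W/m²; ΔT = 1.0 K

CO₂: 5.35 × ln(406/278) = 5.35 × ln(1.46043) = 5.35 × 0.37873 = 2.0262 W/m².
ΔT = λ ΔF = 0.48 × 2.03 = 0.9744 K.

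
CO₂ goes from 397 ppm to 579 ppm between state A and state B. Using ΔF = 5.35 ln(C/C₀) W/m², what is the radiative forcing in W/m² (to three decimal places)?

ΔF = 2.019 W/m²

CO₂ absorption bands are partially saturated, so forcing scales with the logarithm of the concentration ratio.
CO₂: 5.35 × ln(579/397) = 5.35 × ln(1.45844) = 5.35 × 0.37737 = 2.0189 W/m².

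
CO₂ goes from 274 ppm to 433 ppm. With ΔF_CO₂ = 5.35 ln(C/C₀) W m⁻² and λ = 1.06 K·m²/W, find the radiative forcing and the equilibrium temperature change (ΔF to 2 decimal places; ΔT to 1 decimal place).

CO₂: 5.35 × ln(433/274) = 5.35 × ln(1.58029) = 5.35 × 0.45761 = 2.4482 W/m².
ΔT = λ ΔF = 1.06 × 2.45 = 2.5970 K.

ΔF = 2.45 W/m²; ΔT = 2.6 K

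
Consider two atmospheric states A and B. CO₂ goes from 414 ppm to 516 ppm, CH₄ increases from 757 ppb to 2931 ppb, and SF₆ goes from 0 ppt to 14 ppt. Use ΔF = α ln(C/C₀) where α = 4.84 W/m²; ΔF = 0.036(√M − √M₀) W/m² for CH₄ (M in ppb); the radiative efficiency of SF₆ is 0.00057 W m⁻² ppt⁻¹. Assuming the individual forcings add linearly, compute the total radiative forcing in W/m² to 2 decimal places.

CO₂: 4.84 × ln(516/414) = 4.84 × ln(1.24638) = 4.84 × 0.22024 = 1.0660 W/m².
CH₄: 0.036 × (√2931 − √757) = 0.036 × (54.1387 − 27.5136) = 0.036 × 26.6251 = 0.9585 W/m².
SF₆: ΔF = 0.00057 × (14 − 0) = 0.00057 × 14 = 0.0080 W/m².
Total ΔF = 1.0660 + 0.9585 + 0.0080 = 2.0325 W/m².

ΔF = 2.03 W/m²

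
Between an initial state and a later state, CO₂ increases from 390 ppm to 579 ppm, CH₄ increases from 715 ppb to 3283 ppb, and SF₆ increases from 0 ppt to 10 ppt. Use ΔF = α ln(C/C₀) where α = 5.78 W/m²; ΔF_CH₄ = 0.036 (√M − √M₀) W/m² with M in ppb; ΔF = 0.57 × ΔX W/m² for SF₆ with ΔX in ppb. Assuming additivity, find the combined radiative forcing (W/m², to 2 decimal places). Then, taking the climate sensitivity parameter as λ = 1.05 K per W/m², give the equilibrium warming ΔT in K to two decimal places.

ΔF = 3.39 W/m²; ΔT = 3.56 K

CO₂: 5.78 × ln(579/390) = 5.78 × ln(1.48462) = 5.78 × 0.39516 = 2.2840 W/m².
CH₄: 0.036 × (√3283 − √715) = 0.036 × (57.2975 − 26.7395) = 0.036 × 30.5580 = 1.1001 W/m².
SF₆: Δ = 10 − 0 = 10 ppt = 0.010 ppb; ΔF = 0.57 × 0.010 = 0.0057 W/m².
Total ΔF = 2.2840 + 1.1001 + 0.0057 = 3.3898 W/m².
ΔT = λ ΔF = 1.05 × 3.39 = 3.5595 K.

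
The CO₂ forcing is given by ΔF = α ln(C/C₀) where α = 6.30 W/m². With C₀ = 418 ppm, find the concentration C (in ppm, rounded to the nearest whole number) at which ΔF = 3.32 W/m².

C ≈ 708 ppm

Set 6.30 ln(C/418) = 3.32, so ln(C/418) = 3.32/6.30 = 0.52698.
Then C/418 = e^0.52698 = 1.69381, giving C = 418 × 1.69381 = 708.01 ppm.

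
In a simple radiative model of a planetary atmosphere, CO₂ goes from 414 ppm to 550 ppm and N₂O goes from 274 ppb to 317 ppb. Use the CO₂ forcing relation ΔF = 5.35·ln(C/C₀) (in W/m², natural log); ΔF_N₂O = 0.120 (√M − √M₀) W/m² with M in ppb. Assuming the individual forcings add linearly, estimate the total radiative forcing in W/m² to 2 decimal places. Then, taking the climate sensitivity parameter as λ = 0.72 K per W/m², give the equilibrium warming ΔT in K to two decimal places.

CO₂: 5.35 × ln(550/414) = 5.35 × ln(1.32850) = 5.35 × 0.28405 = 1.5197 W/m².
N₂O: 0.120 × (√317 − √274) = 0.120 × (17.8045 − 16.5529) = 0.120 × 1.2516 = 0.1502 W/m².
Total ΔF = 1.5197 + 0.1502 = 1.6699 W/m².
ΔT = λ ΔF = 0.72 × 1.67 = 1.2024 K.

ΔF = 1.67 W/m²; ΔT = 1.20 K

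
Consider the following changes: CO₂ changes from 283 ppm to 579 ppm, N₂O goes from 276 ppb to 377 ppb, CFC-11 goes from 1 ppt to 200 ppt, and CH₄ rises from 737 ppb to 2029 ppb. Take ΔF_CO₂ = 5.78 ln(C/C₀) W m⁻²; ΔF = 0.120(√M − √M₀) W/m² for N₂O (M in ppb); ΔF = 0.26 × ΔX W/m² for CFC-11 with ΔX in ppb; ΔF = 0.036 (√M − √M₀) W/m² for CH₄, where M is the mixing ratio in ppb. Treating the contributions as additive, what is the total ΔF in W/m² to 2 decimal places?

ΔF = 5.17 W/m²

CO₂: 5.78 × ln(579/283) = 5.78 × ln(2.04594) = 5.78 × 0.71586 = 4.1377 W/m².
N₂O: 0.120 × (√377 − √276) = 0.120 × (19.4165 − 16.6132) = 0.120 × 2.8033 = 0.3364 W/m².
CFC-11: Δ = 200 − 1 = 199 ppt = 0.199 ppb; ΔF = 0.26 × 0.199 = 0.0517 W/m².
CH₄: 0.036 × (√2029 − √737) = 0.036 × (45.0444 − 27.1477) = 0.036 × 17.8967 = 0.6443 W/m².
Total ΔF = 4.1377 + 0.3364 + 0.0517 + 0.6443 = 5.1701 W/m².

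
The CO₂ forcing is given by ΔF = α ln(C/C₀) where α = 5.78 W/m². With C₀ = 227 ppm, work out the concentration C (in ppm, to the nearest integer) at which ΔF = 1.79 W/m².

Set 5.78 ln(C/227) = 1.79, so ln(C/227) = 1.79/5.78 = 0.30969.
Then C/227 = e^0.30969 = 1.36300, giving C = 227 × 1.36300 = 309.40 ppm.

C ≈ 309 ppm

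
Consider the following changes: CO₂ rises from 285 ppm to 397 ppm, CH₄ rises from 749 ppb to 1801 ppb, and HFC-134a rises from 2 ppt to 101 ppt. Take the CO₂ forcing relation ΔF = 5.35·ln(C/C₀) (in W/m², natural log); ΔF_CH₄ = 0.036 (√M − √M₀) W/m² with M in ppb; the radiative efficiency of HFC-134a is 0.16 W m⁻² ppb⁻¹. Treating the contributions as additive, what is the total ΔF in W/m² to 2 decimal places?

ΔF = 2.33 W/m²

CO₂: 5.35 × ln(397/285) = 5.35 × ln(1.39298) = 5.35 × 0.33145 = 1.7733 W/m².
CH₄: 0.036 × (√1801 − √749) = 0.036 × (42.4382 − 27.3679) = 0.036 × 15.0703 = 0.5425 W/m².
HFC-134a: Δ = 101 − 2 = 99 ppt = 0.099 ppb; ΔF = 0.16 × 0.099 = 0.0158 W/m².
Total ΔF = 1.7733 + 0.5425 + 0.0158 = 2.3316 W/m².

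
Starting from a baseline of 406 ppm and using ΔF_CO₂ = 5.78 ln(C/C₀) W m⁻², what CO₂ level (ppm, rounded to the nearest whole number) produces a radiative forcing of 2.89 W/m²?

Set 5.78 ln(C/406) = 2.89, so ln(C/406) = 2.89/5.78 = 0.50000.
Then C/406 = e^0.50000 = 1.64872, giving C = 406 × 1.64872 = 669.38 ppm.

C ≈ 669 ppm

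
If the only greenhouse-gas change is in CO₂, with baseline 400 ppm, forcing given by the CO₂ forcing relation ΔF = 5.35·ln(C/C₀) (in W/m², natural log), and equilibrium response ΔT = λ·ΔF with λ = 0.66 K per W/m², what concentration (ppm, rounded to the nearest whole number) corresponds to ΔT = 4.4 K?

Required forcing: ΔF = ΔT/λ = 4.4/0.66 = 6.6667 W/m².
Then ln(C/400) = ΔF/5.35 = 6.6667/5.35 = 1.24611.
So C = 400 × e^1.24611 = 400 × 3.47679 = 1390.72 ppm.

C ≈ 1391 ppm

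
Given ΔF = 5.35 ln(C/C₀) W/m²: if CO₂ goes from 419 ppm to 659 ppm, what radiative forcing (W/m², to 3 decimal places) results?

ΔF = 2.423 W/m²

CO₂ absorption bands are partially saturated, so forcing scales with the logarithm of the concentration ratio.
CO₂: 5.35 × ln(659/419) = 5.35 × ln(1.57279) = 5.35 × 0.45285 = 2.4227 W/m².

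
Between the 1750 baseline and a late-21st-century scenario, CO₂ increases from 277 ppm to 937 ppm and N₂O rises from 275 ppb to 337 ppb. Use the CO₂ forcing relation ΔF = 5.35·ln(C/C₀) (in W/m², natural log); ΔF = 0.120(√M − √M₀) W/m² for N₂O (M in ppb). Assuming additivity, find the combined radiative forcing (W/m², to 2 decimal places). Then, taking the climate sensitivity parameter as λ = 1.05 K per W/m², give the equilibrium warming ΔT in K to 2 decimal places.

CO₂: 5.35 × ln(937/277) = 5.35 × ln(3.38267) = 5.35 × 1.21867 = 6.5199 W/m².
N₂O: 0.120 × (√337 − √275) = 0.120 × (18.3576 − 16.5831) = 0.120 × 1.7745 = 0.2129 W/m².
Total ΔF = 6.5199 + 0.2129 = 6.7328 W/m².
ΔT = λ ΔF = 1.05 × 6.73 = 7.0665 K.

ΔF = 6.73 W/m²; ΔT = 7.07 K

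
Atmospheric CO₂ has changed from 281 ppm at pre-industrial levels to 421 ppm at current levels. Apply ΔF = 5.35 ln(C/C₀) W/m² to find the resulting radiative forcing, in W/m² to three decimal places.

CO₂: 5.35 × ln(421/281) = 5.35 × ln(1.49822) = 5.35 × 0.40428 = 2.1629 W/m².

ΔF = 2.163 W/m²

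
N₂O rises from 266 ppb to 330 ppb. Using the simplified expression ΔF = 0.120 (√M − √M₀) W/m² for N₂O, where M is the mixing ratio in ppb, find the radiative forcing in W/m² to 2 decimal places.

ΔF = 0.22 W/m²

N₂O: 0.120 × (√330 − √266) = 0.120 × (18.1659 − 16.3095) = 0.120 × 1.8564 = 0.2228 W/m².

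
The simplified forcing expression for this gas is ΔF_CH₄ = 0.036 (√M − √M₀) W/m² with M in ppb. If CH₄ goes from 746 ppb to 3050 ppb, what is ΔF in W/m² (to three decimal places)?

ΔF = 1.005 W/m²

CH₄: 0.036 × (√3050 − √746) = 0.036 × (55.2268 − 27.3130) = 0.036 × 27.9138 = 1.0049 W/m².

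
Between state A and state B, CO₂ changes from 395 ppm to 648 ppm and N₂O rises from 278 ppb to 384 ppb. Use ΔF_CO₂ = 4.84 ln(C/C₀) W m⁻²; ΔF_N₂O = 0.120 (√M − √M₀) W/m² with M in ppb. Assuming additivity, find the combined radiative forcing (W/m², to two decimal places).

CO₂: 4.84 × ln(648/395) = 4.84 × ln(1.64051) = 4.84 × 0.49501 = 2.3958 W/m².
N₂O: 0.120 × (√384 − √278) = 0.120 × (19.5959 − 16.6733) = 0.120 × 2.9226 = 0.3507 W/m².
Total ΔF = 2.3958 + 0.3507 = 2.7465 W/m².

ΔF = 2.75 W/m²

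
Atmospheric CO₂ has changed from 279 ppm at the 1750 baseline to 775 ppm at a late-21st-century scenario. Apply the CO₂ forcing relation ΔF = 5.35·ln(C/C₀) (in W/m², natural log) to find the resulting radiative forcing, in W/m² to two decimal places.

ΔF = 5.47 W/m²

CO₂: 5.35 × ln(775/279) = 5.35 × ln(2.77778) = 5.35 × 1.02165 = 5.4658 W/m².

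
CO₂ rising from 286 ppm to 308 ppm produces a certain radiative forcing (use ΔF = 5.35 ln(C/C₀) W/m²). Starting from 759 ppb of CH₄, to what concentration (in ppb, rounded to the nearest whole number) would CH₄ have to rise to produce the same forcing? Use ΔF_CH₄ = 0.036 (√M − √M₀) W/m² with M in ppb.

CO₂ forcing: 5.35 × ln(308/286) = 5.35 × 0.074108 = 0.39648 W/m².
Set 0.036(√M − √759) = 0.39648: √M = 0.39648/0.036 + √759 = 11.0133 + 27.5500 = 38.5633.
M = (38.5633)² = 1487.13 ppb.

M ≈ 1487 ppb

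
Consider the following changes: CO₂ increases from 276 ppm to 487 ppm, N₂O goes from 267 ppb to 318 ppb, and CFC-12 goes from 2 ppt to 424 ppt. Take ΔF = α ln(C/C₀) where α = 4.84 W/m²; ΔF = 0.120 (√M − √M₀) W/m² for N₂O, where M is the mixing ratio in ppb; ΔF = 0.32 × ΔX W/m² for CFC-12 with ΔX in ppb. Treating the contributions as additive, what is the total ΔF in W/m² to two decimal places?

ΔF = 3.06 W/m²

CO₂: 4.84 × ln(487/276) = 4.84 × ln(1.76449) = 4.84 × 0.56786 = 2.7484 W/m².
N₂O: 0.120 × (√318 − √267) = 0.120 × (17.8326 − 16.3401) = 0.120 × 1.4925 = 0.1791 W/m².
CFC-12: Δ = 424 − 2 = 422 ppt = 0.422 ppb; ΔF = 0.32 × 0.422 = 0.1350 W/m².
Total ΔF = 2.7484 + 0.1791 + 0.1350 = 3.0625 W/m².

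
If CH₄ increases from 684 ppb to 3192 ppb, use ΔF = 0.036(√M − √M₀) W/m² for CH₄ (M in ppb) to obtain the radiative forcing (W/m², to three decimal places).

ΔF = 1.092 W/m²

CH₄: 0.036 × (√3192 − √684) = 0.036 × (56.4978 − 26.1534) = 0.036 × 30.3444 = 1.0924 W/m².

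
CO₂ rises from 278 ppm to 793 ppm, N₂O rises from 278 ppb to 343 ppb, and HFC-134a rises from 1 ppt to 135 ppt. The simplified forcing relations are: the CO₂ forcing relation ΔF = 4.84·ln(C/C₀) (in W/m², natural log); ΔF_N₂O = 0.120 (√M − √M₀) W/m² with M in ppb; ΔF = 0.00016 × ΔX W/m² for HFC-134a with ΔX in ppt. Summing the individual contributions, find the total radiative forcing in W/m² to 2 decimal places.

CO₂: 4.84 × ln(793/278) = 4.84 × ln(2.85252) = 4.84 × 1.04820 = 5.0733 W/m².
N₂O: 0.120 × (√343 − √278) = 0.120 × (18.5203 − 16.6733) = 0.120 × 1.8470 = 0.2216 W/m².
HFC-134a: ΔF = 0.00016 × (135 − 1) = 0.00016 × 134 = 0.0214 W/m².
Total ΔF = 5.0733 + 0.2216 + 0.0214 = 5.3163 W/m².

ΔF = 5.32 W/m²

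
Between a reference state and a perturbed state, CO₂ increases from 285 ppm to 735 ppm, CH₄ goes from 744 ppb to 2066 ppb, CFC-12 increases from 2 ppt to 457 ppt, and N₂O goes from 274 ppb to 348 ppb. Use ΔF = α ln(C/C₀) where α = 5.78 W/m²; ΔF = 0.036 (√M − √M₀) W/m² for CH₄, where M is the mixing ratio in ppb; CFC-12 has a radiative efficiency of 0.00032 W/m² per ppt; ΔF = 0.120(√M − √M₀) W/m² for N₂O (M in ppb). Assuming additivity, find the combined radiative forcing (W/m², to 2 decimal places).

ΔF = 6.53 W/m²

CO₂: 5.78 × ln(735/285) = 5.78 × ln(2.57895) = 5.78 × 0.94738 = 5.4759 W/m².
CH₄: 0.036 × (√2066 − √744) = 0.036 × (45.4533 − 27.2764) = 0.036 × 18.1769 = 0.6544 W/m².
CFC-12: ΔF = 0.00032 × (457 − 2) = 0.00032 × 455 = 0.1456 W/m².
N₂O: 0.120 × (√348 − √274) = 0.120 × (18.6548 − 16.5529) = 0.120 × 2.1019 = 0.2522 W/m².
Total ΔF = 5.4759 + 0.6544 + 0.1456 + 0.2522 = 6.5281 W/m².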